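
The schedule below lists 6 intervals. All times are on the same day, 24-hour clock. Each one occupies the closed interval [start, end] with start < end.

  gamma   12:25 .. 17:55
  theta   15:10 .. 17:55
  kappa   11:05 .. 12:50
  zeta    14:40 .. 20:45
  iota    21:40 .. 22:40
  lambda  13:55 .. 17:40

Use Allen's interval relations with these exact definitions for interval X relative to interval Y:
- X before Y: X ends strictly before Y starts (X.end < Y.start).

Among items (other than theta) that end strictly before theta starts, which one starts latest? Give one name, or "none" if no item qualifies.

Target theta = [15:10, 17:55].
gamma [12:25, 17:55] → finished-by → excluded.
iota [21:40, 22:40] → after → excluded.
kappa [11:05, 12:50] → before → candidate.
lambda [13:55, 17:40] → overlaps → excluded.
zeta [14:40, 20:45] → contains → excluded.
Among candidates, latest start is 11:05 → kappa.

kappa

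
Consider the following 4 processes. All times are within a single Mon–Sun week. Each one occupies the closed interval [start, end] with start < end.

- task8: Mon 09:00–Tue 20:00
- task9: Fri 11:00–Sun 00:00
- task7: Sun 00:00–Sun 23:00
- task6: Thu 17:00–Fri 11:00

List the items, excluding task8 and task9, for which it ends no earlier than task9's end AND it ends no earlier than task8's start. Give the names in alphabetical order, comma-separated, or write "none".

Conditions: its end is no earlier than task9's end (X.end >= Sun 00:00) AND its end is no earlier than task8's start (X.end >= Mon 09:00).
task6: end Fri 11:00 >= Sun 00:00? ✗; end Fri 11:00 >= Mon 09:00? ✓ → no.
task7: end Sun 23:00 >= Sun 00:00? ✓; end Sun 23:00 >= Mon 09:00? ✓ → yes.
Result: task7.

task7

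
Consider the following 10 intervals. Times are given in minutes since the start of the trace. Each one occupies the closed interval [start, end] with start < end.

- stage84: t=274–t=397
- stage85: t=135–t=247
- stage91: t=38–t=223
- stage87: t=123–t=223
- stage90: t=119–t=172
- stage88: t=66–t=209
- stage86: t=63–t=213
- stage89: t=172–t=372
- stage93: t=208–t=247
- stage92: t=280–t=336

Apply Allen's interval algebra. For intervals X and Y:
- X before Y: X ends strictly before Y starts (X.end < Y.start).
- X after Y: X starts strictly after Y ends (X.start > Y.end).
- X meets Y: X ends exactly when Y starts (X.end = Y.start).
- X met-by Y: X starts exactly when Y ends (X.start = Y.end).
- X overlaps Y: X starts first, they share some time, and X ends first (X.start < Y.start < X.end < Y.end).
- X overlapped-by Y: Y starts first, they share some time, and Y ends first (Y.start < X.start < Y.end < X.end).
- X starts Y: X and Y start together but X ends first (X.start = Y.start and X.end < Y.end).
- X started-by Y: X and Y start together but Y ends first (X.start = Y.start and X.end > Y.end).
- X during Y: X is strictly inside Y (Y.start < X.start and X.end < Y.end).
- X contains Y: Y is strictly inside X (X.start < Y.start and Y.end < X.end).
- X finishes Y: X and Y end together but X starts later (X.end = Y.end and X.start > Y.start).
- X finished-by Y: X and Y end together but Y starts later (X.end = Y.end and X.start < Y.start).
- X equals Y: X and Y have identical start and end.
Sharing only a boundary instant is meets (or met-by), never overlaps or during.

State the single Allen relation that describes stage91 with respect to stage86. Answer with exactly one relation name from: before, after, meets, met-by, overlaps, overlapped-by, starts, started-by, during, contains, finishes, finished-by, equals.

stage91 = [t=38, t=223]; stage86 = [t=63, t=213].
Compare endpoints: stage91.start < stage86.start, stage91.start < stage86.end, stage91.end > stage86.start, stage91.end > stage86.end.
That pattern is 'contains'.

contains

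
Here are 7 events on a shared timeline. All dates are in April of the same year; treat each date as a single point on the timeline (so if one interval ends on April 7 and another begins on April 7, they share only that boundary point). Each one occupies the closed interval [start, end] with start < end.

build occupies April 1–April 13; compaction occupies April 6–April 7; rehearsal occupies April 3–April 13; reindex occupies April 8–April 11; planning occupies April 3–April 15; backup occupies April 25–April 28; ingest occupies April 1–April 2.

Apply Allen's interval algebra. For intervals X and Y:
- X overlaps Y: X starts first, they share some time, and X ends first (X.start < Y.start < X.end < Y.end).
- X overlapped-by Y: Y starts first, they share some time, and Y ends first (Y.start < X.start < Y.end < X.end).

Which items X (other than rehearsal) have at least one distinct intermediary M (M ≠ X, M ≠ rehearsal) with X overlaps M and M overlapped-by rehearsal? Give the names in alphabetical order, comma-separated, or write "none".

none

Target rehearsal = [April 3, April 13].
Intermediaries M with M overlapped-by rehearsal: none.
Union: none.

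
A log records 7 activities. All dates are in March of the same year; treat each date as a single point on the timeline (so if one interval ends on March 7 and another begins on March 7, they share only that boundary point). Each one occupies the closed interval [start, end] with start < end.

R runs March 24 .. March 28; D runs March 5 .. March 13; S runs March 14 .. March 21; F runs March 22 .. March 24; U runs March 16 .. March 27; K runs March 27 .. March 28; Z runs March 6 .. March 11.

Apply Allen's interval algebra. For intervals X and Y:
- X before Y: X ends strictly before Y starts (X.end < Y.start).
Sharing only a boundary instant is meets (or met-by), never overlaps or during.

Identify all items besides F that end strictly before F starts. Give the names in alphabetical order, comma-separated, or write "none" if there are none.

Target F = [March 22, March 24].
D [March 5, March 13] → before → yes.
K [March 27, March 28] → after → no.
R [March 24, March 28] → met-by → no.
S [March 14, March 21] → before → yes.
U [March 16, March 27] → contains → no.
Z [March 6, March 11] → before → yes.
Result: D, S, Z.

D, S, Z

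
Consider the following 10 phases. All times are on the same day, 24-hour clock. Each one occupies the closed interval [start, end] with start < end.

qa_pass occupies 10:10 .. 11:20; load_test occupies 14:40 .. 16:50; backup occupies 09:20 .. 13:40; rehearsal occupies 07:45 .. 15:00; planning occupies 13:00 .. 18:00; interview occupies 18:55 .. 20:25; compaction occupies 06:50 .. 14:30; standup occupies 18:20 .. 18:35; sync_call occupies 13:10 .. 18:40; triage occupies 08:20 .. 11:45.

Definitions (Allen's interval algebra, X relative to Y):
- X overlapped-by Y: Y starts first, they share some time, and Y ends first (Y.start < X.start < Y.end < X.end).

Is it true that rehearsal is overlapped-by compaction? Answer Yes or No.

Yes

rehearsal = [07:45, 15:00], compaction = [06:50, 14:30].
Actual relation of rehearsal to compaction: overlapped-by.
Asked whether 'overlapped-by' holds → Yes.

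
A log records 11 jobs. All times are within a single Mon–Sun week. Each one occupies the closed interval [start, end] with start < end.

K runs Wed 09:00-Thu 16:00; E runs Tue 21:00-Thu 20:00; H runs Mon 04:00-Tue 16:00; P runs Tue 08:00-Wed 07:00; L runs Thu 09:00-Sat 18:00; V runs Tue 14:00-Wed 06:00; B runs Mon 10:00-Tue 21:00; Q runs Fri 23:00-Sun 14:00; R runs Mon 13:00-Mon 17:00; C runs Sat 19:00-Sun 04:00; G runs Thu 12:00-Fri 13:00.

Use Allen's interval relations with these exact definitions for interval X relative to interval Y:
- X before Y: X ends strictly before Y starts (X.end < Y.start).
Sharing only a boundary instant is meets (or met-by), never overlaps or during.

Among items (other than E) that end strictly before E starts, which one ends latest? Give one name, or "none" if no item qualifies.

H

Target E = [Tue 21:00, Thu 20:00].
B [Mon 10:00, Tue 21:00] → meets → excluded.
C [Sat 19:00, Sun 04:00] → after → excluded.
G [Thu 12:00, Fri 13:00] → overlapped-by → excluded.
H [Mon 04:00, Tue 16:00] → before → candidate.
K [Wed 09:00, Thu 16:00] → during → excluded.
L [Thu 09:00, Sat 18:00] → overlapped-by → excluded.
P [Tue 08:00, Wed 07:00] → overlaps → excluded.
Q [Fri 23:00, Sun 14:00] → after → excluded.
R [Mon 13:00, Mon 17:00] → before → candidate.
V [Tue 14:00, Wed 06:00] → overlaps → excluded.
Among candidates, latest end is Tue 16:00 → H.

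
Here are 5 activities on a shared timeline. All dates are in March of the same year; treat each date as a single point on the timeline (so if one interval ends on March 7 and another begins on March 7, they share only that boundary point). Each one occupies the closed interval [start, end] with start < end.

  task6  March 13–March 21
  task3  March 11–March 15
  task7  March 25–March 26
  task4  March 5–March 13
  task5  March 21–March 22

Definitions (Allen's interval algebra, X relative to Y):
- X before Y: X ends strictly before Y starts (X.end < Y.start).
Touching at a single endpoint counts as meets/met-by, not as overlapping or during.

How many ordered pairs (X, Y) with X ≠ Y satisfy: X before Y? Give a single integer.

6

Checking all 20 ordered pairs for relation 'before'; matching pairs in alphabetical order:
(task3, task5): task3 before task5 ✓
(task3, task7): task3 before task7 ✓
(task4, task5): task4 before task5 ✓
(task4, task7): task4 before task7 ✓
(task5, task7): task5 before task7 ✓
(task6, task7): task6 before task7 ✓
Count: 6.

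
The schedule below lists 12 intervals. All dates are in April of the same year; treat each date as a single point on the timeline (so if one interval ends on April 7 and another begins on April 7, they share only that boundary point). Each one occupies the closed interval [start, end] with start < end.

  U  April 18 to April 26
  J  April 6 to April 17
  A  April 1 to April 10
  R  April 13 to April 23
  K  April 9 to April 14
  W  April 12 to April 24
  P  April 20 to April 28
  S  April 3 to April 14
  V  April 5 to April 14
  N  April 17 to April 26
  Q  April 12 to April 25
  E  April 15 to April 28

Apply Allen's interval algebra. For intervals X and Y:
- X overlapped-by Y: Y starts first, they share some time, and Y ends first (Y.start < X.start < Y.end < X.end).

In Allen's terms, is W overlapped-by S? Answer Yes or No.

Yes

W = [April 12, April 24], S = [April 3, April 14].
Actual relation of W to S: overlapped-by.
Asked whether 'overlapped-by' holds → Yes.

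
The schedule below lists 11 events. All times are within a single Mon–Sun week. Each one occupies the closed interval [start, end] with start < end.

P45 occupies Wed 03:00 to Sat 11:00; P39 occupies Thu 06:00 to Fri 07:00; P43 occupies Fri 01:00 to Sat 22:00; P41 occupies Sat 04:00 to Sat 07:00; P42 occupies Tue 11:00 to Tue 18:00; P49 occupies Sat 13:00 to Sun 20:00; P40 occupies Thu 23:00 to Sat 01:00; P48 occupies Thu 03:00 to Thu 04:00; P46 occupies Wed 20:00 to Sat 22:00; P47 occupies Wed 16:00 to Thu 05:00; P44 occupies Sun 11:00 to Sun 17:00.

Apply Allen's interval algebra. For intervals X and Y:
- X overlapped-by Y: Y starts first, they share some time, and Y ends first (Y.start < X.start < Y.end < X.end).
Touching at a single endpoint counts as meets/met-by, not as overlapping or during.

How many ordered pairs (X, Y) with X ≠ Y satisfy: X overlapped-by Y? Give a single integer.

Checking all 110 ordered pairs for relation 'overlapped-by'; matching pairs in alphabetical order:
(P40, P39): P40 overlapped-by P39 ✓
(P43, P39): P43 overlapped-by P39 ✓
(P43, P40): P43 overlapped-by P40 ✓
(P43, P45): P43 overlapped-by P45 ✓
(P46, P45): P46 overlapped-by P45 ✓
(P46, P47): P46 overlapped-by P47 ✓
(P49, P43): P49 overlapped-by P43 ✓
(P49, P46): P49 overlapped-by P46 ✓
Count: 8.

8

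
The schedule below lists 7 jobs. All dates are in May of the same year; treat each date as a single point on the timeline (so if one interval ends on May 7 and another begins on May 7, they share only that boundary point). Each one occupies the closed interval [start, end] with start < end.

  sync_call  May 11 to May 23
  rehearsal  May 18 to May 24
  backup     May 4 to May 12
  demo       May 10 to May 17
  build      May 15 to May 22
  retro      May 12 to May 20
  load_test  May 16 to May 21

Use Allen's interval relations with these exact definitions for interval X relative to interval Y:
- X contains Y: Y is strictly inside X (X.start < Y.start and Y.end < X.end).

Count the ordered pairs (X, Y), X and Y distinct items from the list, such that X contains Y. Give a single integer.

4

Checking all 42 ordered pairs for relation 'contains'; matching pairs in alphabetical order:
(build, load_test): build contains load_test ✓
(sync_call, build): sync_call contains build ✓
(sync_call, load_test): sync_call contains load_test ✓
(sync_call, retro): sync_call contains retro ✓
Count: 4.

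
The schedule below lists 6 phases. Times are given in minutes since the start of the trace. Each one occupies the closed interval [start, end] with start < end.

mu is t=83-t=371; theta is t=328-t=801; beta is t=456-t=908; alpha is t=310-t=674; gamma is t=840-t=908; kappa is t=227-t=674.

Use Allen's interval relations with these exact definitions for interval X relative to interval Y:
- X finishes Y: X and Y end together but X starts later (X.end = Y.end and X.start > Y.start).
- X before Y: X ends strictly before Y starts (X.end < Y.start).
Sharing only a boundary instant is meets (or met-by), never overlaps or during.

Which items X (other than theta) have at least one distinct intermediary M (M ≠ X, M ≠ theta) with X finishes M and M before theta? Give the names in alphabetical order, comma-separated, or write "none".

Target theta = [t=328, t=801].
Intermediaries M with M before theta: none.
Union: none.

none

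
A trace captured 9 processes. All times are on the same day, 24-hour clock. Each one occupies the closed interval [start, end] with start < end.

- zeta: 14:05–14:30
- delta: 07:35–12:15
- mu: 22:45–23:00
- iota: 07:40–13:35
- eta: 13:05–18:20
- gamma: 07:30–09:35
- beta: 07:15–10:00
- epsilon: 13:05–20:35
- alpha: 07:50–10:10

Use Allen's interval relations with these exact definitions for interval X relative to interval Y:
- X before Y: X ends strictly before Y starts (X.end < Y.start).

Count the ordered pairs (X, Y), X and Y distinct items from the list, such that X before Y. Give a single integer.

21

Checking all 72 ordered pairs for relation 'before'; matching pairs in alphabetical order:
(alpha, epsilon): alpha before epsilon ✓
(alpha, eta): alpha before eta ✓
(alpha, mu): alpha before mu ✓
(alpha, zeta): alpha before zeta ✓
(beta, epsilon): beta before epsilon ✓
(beta, eta): beta before eta ✓
(beta, mu): beta before mu ✓
(beta, zeta): beta before zeta ✓
(delta, epsilon): delta before epsilon ✓
(delta, eta): delta before eta ✓
(delta, mu): delta before mu ✓
(delta, zeta): delta before zeta ✓
(epsilon, mu): epsilon before mu ✓
(eta, mu): eta before mu ✓
(gamma, epsilon): gamma before epsilon ✓
(gamma, eta): gamma before eta ✓
(gamma, mu): gamma before mu ✓
(gamma, zeta): gamma before zeta ✓
(iota, mu): iota before mu ✓
(iota, zeta): iota before zeta ✓
(zeta, mu): zeta before mu ✓
Count: 21.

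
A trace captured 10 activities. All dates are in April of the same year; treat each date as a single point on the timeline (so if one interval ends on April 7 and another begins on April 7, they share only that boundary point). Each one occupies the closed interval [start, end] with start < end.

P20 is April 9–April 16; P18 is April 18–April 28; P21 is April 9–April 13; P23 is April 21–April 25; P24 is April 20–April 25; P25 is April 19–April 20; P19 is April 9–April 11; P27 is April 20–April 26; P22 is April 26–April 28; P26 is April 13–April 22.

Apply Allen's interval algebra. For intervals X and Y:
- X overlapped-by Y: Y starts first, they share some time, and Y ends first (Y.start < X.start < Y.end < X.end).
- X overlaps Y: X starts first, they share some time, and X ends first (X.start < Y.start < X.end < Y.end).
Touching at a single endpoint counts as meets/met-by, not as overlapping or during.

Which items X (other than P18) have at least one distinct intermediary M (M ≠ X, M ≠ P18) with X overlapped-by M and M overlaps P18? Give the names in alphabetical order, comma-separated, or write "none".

P23, P24, P27

Target P18 = [April 18, April 28].
Intermediaries M with M overlaps P18: P26.
Via P26 — items with X overlapped-by P26: P23, P24, P27.
Union: P23, P24, P27.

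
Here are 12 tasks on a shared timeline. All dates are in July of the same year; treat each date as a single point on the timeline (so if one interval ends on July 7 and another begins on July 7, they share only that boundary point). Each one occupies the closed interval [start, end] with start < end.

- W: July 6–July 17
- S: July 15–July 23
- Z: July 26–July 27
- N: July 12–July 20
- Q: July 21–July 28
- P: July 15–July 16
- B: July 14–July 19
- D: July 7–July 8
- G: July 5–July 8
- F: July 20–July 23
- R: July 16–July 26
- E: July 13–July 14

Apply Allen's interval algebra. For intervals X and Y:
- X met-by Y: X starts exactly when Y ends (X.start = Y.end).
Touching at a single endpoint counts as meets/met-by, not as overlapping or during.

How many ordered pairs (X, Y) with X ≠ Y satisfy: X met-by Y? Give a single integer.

Checking all 132 ordered pairs for relation 'met-by'; matching pairs in alphabetical order:
(B, E): B met-by E ✓
(F, N): F met-by N ✓
(R, P): R met-by P ✓
(Z, R): Z met-by R ✓
Count: 4.

4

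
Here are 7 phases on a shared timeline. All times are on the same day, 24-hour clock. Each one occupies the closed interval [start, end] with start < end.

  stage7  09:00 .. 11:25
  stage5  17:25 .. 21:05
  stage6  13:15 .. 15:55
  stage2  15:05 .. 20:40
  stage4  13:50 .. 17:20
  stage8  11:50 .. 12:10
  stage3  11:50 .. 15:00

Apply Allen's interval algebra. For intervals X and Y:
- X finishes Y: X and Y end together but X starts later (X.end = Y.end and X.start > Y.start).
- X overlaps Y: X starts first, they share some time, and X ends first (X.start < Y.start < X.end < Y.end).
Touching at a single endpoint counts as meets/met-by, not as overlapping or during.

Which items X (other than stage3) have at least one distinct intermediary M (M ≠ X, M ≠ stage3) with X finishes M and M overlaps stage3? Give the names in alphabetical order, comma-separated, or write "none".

none

Target stage3 = [11:50, 15:00].
Intermediaries M with M overlaps stage3: none.
Union: none.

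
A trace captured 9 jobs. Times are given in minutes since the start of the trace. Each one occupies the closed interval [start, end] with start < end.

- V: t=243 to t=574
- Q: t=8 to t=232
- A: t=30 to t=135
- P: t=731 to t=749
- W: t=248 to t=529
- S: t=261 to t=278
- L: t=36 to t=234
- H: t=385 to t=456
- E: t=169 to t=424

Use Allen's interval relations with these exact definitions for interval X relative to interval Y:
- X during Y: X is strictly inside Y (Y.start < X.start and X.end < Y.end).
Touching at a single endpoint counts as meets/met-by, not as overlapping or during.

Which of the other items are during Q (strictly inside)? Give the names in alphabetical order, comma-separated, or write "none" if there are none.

A

Target Q = [t=8, t=232].
A [t=30, t=135] → during → yes.
E [t=169, t=424] → overlapped-by → no.
H [t=385, t=456] → after → no.
L [t=36, t=234] → overlapped-by → no.
P [t=731, t=749] → after → no.
S [t=261, t=278] → after → no.
V [t=243, t=574] → after → no.
W [t=248, t=529] → after → no.
Result: A.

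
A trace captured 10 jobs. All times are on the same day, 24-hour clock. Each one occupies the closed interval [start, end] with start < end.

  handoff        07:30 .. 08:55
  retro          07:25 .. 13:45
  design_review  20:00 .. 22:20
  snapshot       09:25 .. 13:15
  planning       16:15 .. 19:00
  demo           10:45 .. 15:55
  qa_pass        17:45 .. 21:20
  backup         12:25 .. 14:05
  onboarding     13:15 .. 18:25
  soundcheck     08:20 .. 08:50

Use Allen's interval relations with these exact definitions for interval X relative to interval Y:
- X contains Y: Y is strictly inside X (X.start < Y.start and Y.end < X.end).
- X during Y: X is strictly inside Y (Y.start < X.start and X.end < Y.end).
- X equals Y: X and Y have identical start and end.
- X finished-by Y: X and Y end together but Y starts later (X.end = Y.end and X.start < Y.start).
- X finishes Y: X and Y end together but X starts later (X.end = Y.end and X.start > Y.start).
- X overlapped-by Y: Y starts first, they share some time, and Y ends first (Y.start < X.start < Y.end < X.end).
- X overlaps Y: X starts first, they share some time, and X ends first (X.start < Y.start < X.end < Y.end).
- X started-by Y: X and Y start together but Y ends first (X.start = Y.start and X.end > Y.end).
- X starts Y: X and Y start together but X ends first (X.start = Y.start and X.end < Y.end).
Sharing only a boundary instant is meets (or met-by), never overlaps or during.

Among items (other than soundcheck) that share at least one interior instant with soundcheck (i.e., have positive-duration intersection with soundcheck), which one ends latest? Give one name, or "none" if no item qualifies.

Target soundcheck = [08:20, 08:50].
backup [12:25, 14:05] → after → excluded.
demo [10:45, 15:55] → after → excluded.
design_review [20:00, 22:20] → after → excluded.
handoff [07:30, 08:55] → contains → candidate.
onboarding [13:15, 18:25] → after → excluded.
planning [16:15, 19:00] → after → excluded.
qa_pass [17:45, 21:20] → after → excluded.
retro [07:25, 13:45] → contains → candidate.
snapshot [09:25, 13:15] → after → excluded.
Among candidates, latest end is 13:45 → retro.

retro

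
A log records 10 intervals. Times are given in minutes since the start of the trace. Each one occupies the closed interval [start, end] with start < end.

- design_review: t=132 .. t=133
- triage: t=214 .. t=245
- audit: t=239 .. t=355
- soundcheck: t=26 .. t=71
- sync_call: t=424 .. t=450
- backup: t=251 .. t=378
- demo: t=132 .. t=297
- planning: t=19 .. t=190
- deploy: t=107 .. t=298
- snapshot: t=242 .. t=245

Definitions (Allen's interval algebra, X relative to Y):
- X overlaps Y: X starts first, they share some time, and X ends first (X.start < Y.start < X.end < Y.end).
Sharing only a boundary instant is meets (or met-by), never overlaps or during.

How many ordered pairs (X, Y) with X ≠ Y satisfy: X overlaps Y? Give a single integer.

Checking all 90 ordered pairs for relation 'overlaps'; matching pairs in alphabetical order:
(audit, backup): audit overlaps backup ✓
(demo, audit): demo overlaps audit ✓
(demo, backup): demo overlaps backup ✓
(deploy, audit): deploy overlaps audit ✓
(deploy, backup): deploy overlaps backup ✓
(planning, demo): planning overlaps demo ✓
(planning, deploy): planning overlaps deploy ✓
(triage, audit): triage overlaps audit ✓
Count: 8.

8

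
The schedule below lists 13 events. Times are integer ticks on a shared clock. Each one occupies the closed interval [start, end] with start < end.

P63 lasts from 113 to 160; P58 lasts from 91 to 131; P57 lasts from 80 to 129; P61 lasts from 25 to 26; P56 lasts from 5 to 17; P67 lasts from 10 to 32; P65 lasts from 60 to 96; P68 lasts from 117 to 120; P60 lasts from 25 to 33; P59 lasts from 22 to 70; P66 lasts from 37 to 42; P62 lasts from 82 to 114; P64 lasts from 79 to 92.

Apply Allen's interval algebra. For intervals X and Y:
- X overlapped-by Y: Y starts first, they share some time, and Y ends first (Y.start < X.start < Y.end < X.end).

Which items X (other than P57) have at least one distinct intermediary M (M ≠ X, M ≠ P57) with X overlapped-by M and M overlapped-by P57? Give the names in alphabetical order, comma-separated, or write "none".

P63

Target P57 = [80, 129].
Intermediaries M with M overlapped-by P57: P58, P63.
Via P58 — items with X overlapped-by P58: P63.
Via P63 — items with X overlapped-by P63: none.
Union: P63.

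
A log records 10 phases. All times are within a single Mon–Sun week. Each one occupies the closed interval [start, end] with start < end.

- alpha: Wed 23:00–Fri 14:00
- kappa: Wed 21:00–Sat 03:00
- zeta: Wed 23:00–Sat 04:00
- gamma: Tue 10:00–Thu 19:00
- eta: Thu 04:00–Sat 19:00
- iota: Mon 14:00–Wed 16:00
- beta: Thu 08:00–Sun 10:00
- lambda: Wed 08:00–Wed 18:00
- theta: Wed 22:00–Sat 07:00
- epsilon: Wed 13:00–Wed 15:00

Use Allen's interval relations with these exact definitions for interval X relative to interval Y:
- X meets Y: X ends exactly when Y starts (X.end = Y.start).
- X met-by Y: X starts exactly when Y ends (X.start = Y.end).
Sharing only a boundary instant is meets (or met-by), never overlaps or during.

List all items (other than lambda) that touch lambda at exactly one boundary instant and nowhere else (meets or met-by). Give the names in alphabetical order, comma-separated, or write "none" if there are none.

Target lambda = [Wed 08:00, Wed 18:00].
alpha [Wed 23:00, Fri 14:00] → after → no.
beta [Thu 08:00, Sun 10:00] → after → no.
epsilon [Wed 13:00, Wed 15:00] → during → no.
eta [Thu 04:00, Sat 19:00] → after → no.
gamma [Tue 10:00, Thu 19:00] → contains → no.
iota [Mon 14:00, Wed 16:00] → overlaps → no.
kappa [Wed 21:00, Sat 03:00] → after → no.
theta [Wed 22:00, Sat 07:00] → after → no.
zeta [Wed 23:00, Sat 04:00] → after → no.
Result: none.

none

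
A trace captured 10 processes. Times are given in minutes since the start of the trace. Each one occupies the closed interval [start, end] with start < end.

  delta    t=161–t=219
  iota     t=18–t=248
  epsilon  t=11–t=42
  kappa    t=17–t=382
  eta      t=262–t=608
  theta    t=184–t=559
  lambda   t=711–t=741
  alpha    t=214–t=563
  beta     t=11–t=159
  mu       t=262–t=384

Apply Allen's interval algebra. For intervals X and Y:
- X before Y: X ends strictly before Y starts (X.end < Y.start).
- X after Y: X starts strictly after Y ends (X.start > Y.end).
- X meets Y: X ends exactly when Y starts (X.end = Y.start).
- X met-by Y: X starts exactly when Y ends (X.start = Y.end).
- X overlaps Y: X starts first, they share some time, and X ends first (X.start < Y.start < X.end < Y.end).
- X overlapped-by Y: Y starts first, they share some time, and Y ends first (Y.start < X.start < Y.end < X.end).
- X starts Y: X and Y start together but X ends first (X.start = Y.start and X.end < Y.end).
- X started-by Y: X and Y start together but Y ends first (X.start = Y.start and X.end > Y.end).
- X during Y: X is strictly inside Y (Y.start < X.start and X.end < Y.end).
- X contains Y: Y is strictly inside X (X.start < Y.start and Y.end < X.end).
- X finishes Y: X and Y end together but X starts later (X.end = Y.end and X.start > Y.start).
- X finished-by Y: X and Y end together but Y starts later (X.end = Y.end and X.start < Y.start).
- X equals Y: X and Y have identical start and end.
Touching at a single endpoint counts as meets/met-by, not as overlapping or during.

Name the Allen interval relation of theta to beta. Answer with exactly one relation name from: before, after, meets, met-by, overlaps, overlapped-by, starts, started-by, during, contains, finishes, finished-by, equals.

after

theta = [t=184, t=559]; beta = [t=11, t=159].
Compare endpoints: theta.start > beta.start, theta.start > beta.end, theta.end > beta.start, theta.end > beta.end.
That pattern is 'after'.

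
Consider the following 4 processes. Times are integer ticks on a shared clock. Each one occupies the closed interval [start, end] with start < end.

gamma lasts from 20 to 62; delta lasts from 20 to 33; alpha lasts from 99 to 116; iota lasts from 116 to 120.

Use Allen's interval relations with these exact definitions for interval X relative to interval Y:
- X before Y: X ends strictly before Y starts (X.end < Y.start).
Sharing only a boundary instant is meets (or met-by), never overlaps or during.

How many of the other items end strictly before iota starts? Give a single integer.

2

Target iota = [116, 120].
alpha [99, 116] → meets → no.
delta [20, 33] → before → counts.
gamma [20, 62] → before → counts.
Total: 2.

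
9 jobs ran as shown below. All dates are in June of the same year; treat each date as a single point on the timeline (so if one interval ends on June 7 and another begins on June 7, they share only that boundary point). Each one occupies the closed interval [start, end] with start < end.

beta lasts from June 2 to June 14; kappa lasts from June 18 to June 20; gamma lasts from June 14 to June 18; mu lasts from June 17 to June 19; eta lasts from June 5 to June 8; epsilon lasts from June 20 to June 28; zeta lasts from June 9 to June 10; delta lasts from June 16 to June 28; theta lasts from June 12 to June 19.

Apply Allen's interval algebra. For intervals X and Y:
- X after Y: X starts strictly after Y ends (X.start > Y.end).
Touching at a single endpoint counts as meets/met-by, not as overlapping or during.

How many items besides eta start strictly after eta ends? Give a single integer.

Target eta = [June 5, June 8].
beta [June 2, June 14] → contains → no.
delta [June 16, June 28] → after → counts.
epsilon [June 20, June 28] → after → counts.
gamma [June 14, June 18] → after → counts.
kappa [June 18, June 20] → after → counts.
mu [June 17, June 19] → after → counts.
theta [June 12, June 19] → after → counts.
zeta [June 9, June 10] → after → counts.
Total: 7.

7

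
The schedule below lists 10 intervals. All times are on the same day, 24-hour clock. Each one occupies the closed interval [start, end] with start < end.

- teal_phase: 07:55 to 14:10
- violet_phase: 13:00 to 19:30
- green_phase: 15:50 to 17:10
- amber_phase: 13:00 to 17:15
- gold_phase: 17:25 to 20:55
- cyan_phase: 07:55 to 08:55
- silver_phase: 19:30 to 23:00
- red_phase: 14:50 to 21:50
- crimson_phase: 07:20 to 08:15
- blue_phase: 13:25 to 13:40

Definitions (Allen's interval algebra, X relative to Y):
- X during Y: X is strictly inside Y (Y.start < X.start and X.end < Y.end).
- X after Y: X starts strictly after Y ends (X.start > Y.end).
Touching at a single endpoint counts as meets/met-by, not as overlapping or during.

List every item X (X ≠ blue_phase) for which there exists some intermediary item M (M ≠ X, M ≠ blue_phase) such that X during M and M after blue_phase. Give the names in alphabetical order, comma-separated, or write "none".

Target blue_phase = [13:25, 13:40].
Intermediaries M with M after blue_phase: gold_phase, green_phase, red_phase, silver_phase.
Via gold_phase — items with X during gold_phase: none.
Via green_phase — items with X during green_phase: none.
Via red_phase — items with X during red_phase: gold_phase, green_phase.
Via silver_phase — items with X during silver_phase: none.
Union: gold_phase, green_phase.

gold_phase, green_phase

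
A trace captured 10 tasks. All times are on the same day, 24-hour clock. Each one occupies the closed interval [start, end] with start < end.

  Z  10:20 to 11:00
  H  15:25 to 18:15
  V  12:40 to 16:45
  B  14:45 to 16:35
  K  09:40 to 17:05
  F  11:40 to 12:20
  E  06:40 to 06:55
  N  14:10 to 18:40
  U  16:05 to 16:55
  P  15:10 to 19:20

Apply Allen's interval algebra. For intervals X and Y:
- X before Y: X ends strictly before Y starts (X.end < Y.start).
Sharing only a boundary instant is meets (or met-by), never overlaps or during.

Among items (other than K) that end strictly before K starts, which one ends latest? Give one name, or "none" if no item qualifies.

Target K = [09:40, 17:05].
B [14:45, 16:35] → during → excluded.
E [06:40, 06:55] → before → candidate.
F [11:40, 12:20] → during → excluded.
H [15:25, 18:15] → overlapped-by → excluded.
N [14:10, 18:40] → overlapped-by → excluded.
P [15:10, 19:20] → overlapped-by → excluded.
U [16:05, 16:55] → during → excluded.
V [12:40, 16:45] → during → excluded.
Z [10:20, 11:00] → during → excluded.
Among candidates, latest end is 06:55 → E.

E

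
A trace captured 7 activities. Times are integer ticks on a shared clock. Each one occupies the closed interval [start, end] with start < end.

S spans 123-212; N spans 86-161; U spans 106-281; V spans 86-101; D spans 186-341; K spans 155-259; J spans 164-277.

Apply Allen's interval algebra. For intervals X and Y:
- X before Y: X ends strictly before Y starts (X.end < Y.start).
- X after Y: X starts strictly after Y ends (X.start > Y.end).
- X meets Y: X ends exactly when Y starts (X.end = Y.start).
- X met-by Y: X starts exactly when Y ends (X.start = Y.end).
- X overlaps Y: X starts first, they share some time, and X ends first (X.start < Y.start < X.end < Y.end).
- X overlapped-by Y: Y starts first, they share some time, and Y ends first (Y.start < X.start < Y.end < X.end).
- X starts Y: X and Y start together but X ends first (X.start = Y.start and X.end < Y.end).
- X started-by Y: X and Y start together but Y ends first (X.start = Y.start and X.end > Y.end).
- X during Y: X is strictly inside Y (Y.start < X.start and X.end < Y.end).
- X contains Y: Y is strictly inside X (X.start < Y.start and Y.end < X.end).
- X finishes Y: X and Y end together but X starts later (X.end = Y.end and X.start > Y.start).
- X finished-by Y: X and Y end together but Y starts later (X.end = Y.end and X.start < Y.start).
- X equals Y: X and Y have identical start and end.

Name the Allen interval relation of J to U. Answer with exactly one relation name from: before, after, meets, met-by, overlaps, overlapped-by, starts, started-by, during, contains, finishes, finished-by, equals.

J = [164, 277]; U = [106, 281].
Compare endpoints: J.start > U.start, J.start < U.end, J.end > U.start, J.end < U.end.
That pattern is 'during'.

during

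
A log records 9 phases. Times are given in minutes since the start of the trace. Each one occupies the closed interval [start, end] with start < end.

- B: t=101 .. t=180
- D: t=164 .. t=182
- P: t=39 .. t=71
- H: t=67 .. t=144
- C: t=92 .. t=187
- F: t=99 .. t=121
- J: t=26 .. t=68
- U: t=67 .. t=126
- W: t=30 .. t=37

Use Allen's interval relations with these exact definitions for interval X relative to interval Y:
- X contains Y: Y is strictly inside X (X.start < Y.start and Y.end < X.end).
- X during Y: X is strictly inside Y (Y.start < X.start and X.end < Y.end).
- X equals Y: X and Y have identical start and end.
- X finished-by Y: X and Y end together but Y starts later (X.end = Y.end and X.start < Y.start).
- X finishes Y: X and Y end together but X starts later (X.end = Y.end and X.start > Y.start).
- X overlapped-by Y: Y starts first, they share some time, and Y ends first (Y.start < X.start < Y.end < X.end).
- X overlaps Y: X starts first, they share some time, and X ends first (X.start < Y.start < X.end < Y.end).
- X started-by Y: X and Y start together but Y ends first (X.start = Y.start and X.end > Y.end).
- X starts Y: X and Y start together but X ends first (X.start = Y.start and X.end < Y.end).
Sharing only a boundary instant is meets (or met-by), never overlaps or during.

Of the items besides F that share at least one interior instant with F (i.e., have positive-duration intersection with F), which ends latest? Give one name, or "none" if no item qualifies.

Target F = [t=99, t=121].
B [t=101, t=180] → overlapped-by → candidate.
C [t=92, t=187] → contains → candidate.
D [t=164, t=182] → after → excluded.
H [t=67, t=144] → contains → candidate.
J [t=26, t=68] → before → excluded.
P [t=39, t=71] → before → excluded.
U [t=67, t=126] → contains → candidate.
W [t=30, t=37] → before → excluded.
Among candidates, latest end is t=187 → C.

C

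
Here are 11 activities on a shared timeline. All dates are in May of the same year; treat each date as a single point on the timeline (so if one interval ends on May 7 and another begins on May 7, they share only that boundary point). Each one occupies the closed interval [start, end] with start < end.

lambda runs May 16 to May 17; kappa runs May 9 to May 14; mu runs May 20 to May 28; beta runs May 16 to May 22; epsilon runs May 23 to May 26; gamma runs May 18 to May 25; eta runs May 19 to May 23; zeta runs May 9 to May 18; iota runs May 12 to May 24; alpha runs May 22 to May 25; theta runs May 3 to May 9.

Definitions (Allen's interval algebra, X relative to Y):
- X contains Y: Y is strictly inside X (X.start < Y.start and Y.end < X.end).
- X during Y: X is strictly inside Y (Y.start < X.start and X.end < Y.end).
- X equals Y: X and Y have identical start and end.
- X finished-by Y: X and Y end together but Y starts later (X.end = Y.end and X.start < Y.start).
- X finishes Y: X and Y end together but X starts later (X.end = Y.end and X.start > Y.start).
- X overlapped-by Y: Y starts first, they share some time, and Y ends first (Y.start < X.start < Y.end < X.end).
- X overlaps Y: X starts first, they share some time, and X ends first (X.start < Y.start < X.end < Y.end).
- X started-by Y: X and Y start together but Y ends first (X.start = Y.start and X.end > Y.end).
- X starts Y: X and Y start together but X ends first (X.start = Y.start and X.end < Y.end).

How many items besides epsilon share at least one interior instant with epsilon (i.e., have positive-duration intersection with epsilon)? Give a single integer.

4

Target epsilon = [May 23, May 26].
alpha [May 22, May 25] → overlaps → counts.
beta [May 16, May 22] → before → no.
eta [May 19, May 23] → meets → no.
gamma [May 18, May 25] → overlaps → counts.
iota [May 12, May 24] → overlaps → counts.
kappa [May 9, May 14] → before → no.
lambda [May 16, May 17] → before → no.
mu [May 20, May 28] → contains → counts.
theta [May 3, May 9] → before → no.
zeta [May 9, May 18] → before → no.
Total: 4.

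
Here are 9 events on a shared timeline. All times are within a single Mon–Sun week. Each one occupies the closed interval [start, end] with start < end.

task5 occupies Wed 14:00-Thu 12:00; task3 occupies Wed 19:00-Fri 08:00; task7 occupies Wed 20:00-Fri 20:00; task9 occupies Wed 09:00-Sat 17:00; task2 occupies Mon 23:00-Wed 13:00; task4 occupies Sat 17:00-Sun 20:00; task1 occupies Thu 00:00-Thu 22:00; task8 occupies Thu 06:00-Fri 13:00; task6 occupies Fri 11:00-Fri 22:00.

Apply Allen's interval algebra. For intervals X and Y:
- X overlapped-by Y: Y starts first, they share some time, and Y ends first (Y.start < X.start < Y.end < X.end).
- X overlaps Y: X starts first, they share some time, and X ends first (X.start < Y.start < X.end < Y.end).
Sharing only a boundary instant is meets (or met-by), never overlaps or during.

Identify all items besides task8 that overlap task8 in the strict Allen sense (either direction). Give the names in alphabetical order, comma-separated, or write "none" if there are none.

Target task8 = [Thu 06:00, Fri 13:00].
task1 [Thu 00:00, Thu 22:00] → overlaps → yes.
task2 [Mon 23:00, Wed 13:00] → before → no.
task3 [Wed 19:00, Fri 08:00] → overlaps → yes.
task4 [Sat 17:00, Sun 20:00] → after → no.
task5 [Wed 14:00, Thu 12:00] → overlaps → yes.
task6 [Fri 11:00, Fri 22:00] → overlapped-by → yes.
task7 [Wed 20:00, Fri 20:00] → contains → no.
task9 [Wed 09:00, Sat 17:00] → contains → no.
Result: task1, task3, task5, task6.

task1, task3, task5, task6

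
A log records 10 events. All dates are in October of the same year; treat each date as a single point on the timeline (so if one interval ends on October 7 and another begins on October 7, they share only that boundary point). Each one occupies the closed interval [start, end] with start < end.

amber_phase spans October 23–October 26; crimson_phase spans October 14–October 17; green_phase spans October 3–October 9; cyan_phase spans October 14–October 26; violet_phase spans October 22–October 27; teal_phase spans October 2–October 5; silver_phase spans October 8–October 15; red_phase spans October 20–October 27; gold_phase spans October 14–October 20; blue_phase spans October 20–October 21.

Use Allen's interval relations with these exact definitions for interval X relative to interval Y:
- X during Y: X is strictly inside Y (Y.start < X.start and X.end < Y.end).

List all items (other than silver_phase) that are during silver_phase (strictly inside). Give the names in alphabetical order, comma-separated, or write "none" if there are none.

Target silver_phase = [October 8, October 15].
amber_phase [October 23, October 26] → after → no.
blue_phase [October 20, October 21] → after → no.
crimson_phase [October 14, October 17] → overlapped-by → no.
cyan_phase [October 14, October 26] → overlapped-by → no.
gold_phase [October 14, October 20] → overlapped-by → no.
green_phase [October 3, October 9] → overlaps → no.
red_phase [October 20, October 27] → after → no.
teal_phase [October 2, October 5] → before → no.
violet_phase [October 22, October 27] → after → no.
Result: none.

none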